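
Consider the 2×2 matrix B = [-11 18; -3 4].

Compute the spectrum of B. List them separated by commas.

det(B - sI) = (-11 - s)(4 - s) - (18)·(-3) = s^2 + 7s + 10.
This factors as (s + 5)·(s + 2) = 0.
Eigenvalues: -5, -2.

-5, -2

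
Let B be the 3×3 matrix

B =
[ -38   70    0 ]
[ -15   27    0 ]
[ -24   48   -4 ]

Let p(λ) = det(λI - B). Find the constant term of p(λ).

96

p(λ) = λ^3 + 15λ^2 + 68λ + 96.
The constant term is 96.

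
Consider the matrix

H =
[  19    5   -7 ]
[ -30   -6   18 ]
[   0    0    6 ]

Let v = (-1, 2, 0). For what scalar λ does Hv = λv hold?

9

Compute Hv: H·(-1, 2, 0) = (-9, 18, 0).
Since Hv = λv, compare component 1: -9 = λ·-1, so λ = 9.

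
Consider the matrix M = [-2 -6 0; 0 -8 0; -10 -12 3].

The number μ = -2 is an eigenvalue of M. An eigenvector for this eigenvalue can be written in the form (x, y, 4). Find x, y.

We need (M + 2I)v = 0.
M + 2I = [[0, -6, 0], [0, -6, 0], [-10, -12, 5]].
Row 1: (0)·x + (-6)·y + (0)·4 = 0
Row 2: (0)·x + (-6)·y + (0)·4 = 0
Row 3: (-10)·x + (-12)·y + (5)·4 = 0
Solving gives x = 2, y = 0.
Check: M·(2, 0, 4) = (-4, 0, -8) = -2·(2, 0, 4).

2, 0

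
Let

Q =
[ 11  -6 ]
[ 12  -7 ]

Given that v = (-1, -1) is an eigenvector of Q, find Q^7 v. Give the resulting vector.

(-78125, -78125)

First find the eigenvalue: Qv = (-5, -5) = 5·(-1, -1), so λ = 5.
Then Q^7 v = λ^7·v = 5^7·(-1, -1) = 78125·(-1, -1) = (-78125, -78125).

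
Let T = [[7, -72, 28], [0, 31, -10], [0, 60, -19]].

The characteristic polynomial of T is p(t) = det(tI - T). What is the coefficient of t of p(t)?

p(t) = t^3 - 19t^2 + 95t - 77.
The coefficient of t is 95.

95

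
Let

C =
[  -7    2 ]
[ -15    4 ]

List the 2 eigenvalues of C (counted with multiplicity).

det(C - sI) = (-7 - s)(4 - s) - (2)·(-15) = s^2 + 3s + 2.
This factors as (s + 2)·(s + 1) = 0.
Eigenvalues: -2, -1.

-2, -1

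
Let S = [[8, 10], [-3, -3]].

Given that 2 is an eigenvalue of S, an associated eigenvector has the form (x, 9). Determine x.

-15

We need (S - 2I)v = 0.
S - 2I = [[6, 10], [-3, -5]].
Row 1: (6)·x + (10)·9 = 0
Row 2: (-3)·x + (-5)·9 = 0
Solving gives x = -15.
Check: S·(-15, 9) = (-30, 18) = 2·(-15, 9).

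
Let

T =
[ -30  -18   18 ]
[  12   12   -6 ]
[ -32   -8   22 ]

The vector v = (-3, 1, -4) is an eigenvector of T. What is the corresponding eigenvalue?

Compute Tv: T·(-3, 1, -4) = (0, 0, 0).
Since Tv = λv, compare component 1: 0 = λ·-3, so λ = 0.

0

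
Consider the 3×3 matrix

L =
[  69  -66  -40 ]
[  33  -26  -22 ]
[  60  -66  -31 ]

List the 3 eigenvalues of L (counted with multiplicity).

The characteristic polynomial is p(λ) = det(λI - L).
Expanding along the first row, p(λ) = λ^3 - 12λ^2 - λ + 252.
Try λ = -4: p(-4) = 0, so -4 is a root.
Factor out (λ + 4): p(λ) = (λ + 4)·(λ^2 - 16λ + 63).
The quadratic factors as (λ - 7)·(λ - 9).
Eigenvalues: -4, 7, 9.

-4, 7, 9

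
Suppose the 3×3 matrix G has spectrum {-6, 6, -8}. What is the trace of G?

-8

trace(G) is the sum of the eigenvalues: (-6) + (6) + (-8) = -8.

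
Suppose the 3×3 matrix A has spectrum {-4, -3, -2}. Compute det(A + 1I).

-6

If A has eigenvalues -4, -3, -2, then A + 1I has eigenvalues -3, -2, -1.
det(A + 1I) = (-3) · (-2) · (-1) = -6.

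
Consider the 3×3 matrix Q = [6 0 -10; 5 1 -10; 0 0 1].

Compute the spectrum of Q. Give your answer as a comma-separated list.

The characteristic polynomial is p(s) = det(sI - Q).
Expanding the 3×3 determinant: p(s) = s^3 - 8s^2 + 13s - 6.
Since p(1) = 0, s = 1 is a root.
Dividing by (s - 1) leaves s^2 - 7s + 6.
The quadratic factors as (s - 1)·(s - 6).
Eigenvalues: 1, 1, 6.

1, 1, 6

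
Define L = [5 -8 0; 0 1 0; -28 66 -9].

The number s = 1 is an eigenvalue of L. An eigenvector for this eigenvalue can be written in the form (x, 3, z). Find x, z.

We need (L - 1I)v = 0.
L - 1I = [[4, -8, 0], [0, 0, 0], [-28, 66, -10]].
Row 1: (4)·x + (-8)·3 + (0)·z = 0
Row 2: (0)·x + (0)·3 + (0)·z = 0
Row 3: (-28)·x + (66)·3 + (-10)·z = 0
Solving gives x = 6, z = 3.
Check: L·(6, 3, 3) = (6, 3, 3) = 1·(6, 3, 3).

6, 3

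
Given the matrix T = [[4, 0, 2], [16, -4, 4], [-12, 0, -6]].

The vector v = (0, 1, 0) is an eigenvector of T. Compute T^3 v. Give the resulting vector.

(0, -64, 0)

First find the eigenvalue: Tv = (0, -4, 0) = -4·(0, 1, 0), so λ = -4.
Then T^3 v = λ^3·v = (-4)^3·(0, 1, 0) = -64·(0, 1, 0) = (0, -64, 0).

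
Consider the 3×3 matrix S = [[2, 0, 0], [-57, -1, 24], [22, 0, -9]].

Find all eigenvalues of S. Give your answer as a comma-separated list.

-9, -1, 2

Compute the characteristic polynomial p(μ) = det(μI - S).
Expanding along the first row, p(μ) = μ^3 + 8μ^2 - 11μ - 18.
Try μ = 2: p(2) = 0, so 2 is a root.
Dividing by (μ - 2) leaves μ^2 + 10μ + 9.
The quadratic factors as (μ + 9)·(μ + 1).
Eigenvalues: -9, -1, 2.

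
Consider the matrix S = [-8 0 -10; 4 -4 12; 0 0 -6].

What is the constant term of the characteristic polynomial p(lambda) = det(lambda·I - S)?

p(0) = det(0·I − S) = det(−S) = (−1)^3·det(S).
det(S) = -192, so p(0) = 192.

192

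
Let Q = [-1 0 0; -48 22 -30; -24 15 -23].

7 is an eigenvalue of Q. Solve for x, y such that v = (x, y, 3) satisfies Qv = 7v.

We need (Q - 7I)v = 0.
Q - 7I = [[-8, 0, 0], [-48, 15, -30], [-24, 15, -30]].
Row 1: (-8)·x + (0)·y + (0)·3 = 0
Row 2: (-48)·x + (15)·y + (-30)·3 = 0
Row 3: (-24)·x + (15)·y + (-30)·3 = 0
Solving gives x = 0, y = 6.
Check: Q·(0, 6, 3) = (0, 42, 21) = 7·(0, 6, 3).

0, 6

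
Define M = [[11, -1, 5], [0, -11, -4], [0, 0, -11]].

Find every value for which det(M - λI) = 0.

M is upper triangular, so its eigenvalues are the diagonal entries.
Diagonal: 11, -11, -11.

-11, -11, 11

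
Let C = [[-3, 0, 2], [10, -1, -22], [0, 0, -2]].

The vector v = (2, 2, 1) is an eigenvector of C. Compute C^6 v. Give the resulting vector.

First find the eigenvalue: Cv = (-4, -4, -2) = -2·(2, 2, 1), so λ = -2.
Then C^6 v = λ^6·v = (-2)^6·(2, 2, 1) = 64·(2, 2, 1) = (128, 128, 64).

(128, 128, 64)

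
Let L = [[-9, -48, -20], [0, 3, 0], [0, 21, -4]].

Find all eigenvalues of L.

Set up det(sI - L) = 0.
Cofactor expansion gives p(s) = s^3 + 10s^2 - 3s - 108.
Try s = -4: p(-4) = 0, so -4 is a root.
Factor out (s + 4): p(s) = (s + 4)·(s^2 + 6s - 27).
The quadratic factors as (s + 9)·(s - 3).
Eigenvalues: -9, -4, 3.

-9, -4, 3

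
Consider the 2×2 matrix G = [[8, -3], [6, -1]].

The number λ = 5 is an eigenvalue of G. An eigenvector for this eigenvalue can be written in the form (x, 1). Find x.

1

We need (G - 5I)v = 0.
G - 5I = [[3, -3], [6, -6]].
Row 1: (3)·x + (-3)·1 = 0
Row 2: (6)·x + (-6)·1 = 0
Solving gives x = 1.
Check: G·(1, 1) = (5, 5) = 5·(1, 1).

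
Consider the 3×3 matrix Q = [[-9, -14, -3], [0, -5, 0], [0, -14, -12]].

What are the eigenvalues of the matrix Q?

-12, -9, -5

The characteristic polynomial is p(lambda) = det(lambda·I - Q).
Cofactor expansion gives p(lambda) = lambda^3 + 26·lambda^2 + 213·lambda + 540.
Rational-root test: lambda = -5 gives p(-5) = 0.
Dividing by (lambda + 5) leaves lambda^2 + 21·lambda + 108.
The quadratic factors as (lambda + 12)·(lambda + 9).
Eigenvalues: -12, -9, -5.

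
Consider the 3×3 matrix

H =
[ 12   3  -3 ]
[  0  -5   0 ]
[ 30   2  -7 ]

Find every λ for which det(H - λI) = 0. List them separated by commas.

-5, 2, 3

Set up det(lambda·I - H) = 0.
Expanding the 3×3 determinant: p(lambda) = lambda^3 - 19·lambda + 30.
Rational-root test: lambda = -5 gives p(-5) = 0.
Dividing by (lambda + 5) leaves lambda^2 - 5·lambda + 6.
The quadratic factors as (lambda - 2)·(lambda - 3).
Eigenvalues: -5, 2, 3.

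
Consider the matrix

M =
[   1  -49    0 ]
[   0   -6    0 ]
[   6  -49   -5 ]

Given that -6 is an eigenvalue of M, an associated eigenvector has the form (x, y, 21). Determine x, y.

21, 3

We need (M + 6I)v = 0.
M + 6I = [[7, -49, 0], [0, 0, 0], [6, -49, 1]].
Row 1: (7)·x + (-49)·y + (0)·21 = 0
Row 2: (0)·x + (0)·y + (0)·21 = 0
Row 3: (6)·x + (-49)·y + (1)·21 = 0
Solving gives x = 21, y = 3.
Check: M·(21, 3, 21) = (-126, -18, -126) = -6·(21, 3, 21).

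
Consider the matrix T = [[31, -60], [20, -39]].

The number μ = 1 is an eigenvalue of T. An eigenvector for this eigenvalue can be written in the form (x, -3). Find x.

-6

We need (T - 1I)v = 0.
T - 1I = [[30, -60], [20, -40]].
Row 1: (30)·x + (-60)·-3 = 0
Row 2: (20)·x + (-40)·-3 = 0
Solving gives x = -6.
Check: T·(-6, -3) = (-6, -3) = 1·(-6, -3).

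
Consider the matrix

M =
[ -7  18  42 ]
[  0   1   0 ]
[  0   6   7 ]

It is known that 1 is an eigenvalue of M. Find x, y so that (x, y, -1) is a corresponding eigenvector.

We need (M - 1I)v = 0.
M - 1I = [[-8, 18, 42], [0, 0, 0], [0, 6, 6]].
Row 1: (-8)·x + (18)·y + (42)·-1 = 0
Row 2: (0)·x + (0)·y + (0)·-1 = 0
Row 3: (0)·x + (6)·y + (6)·-1 = 0
Solving gives x = -3, y = 1.
Check: M·(-3, 1, -1) = (-3, 1, -1) = 1·(-3, 1, -1).

-3, 1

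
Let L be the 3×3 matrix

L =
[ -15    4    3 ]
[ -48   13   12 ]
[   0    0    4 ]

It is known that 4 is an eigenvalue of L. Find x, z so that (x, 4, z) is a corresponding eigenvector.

We need (L - 4I)v = 0.
L - 4I = [[-19, 4, 3], [-48, 9, 12], [0, 0, 0]].
Row 1: (-19)·x + (4)·4 + (3)·z = 0
Row 2: (-48)·x + (9)·4 + (12)·z = 0
Row 3: (0)·x + (0)·4 + (0)·z = 0
Solving gives x = 1, z = 1.
Check: L·(1, 4, 1) = (4, 16, 4) = 4·(1, 4, 1).

1, 1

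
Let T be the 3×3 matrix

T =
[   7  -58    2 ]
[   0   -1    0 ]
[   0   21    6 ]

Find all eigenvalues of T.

-1, 6, 7

The characteristic polynomial is p(λ) = det(λI - T).
Expanding the 3×3 determinant: p(λ) = λ^3 - 12λ^2 + 29λ + 42.
Rational-root test: λ = -1 gives p(-1) = 0.
Factor out (λ + 1): p(λ) = (λ + 1)·(λ^2 - 13λ + 42).
The quadratic factors as (λ - 6)·(λ - 7).
Eigenvalues: -1, 6, 7.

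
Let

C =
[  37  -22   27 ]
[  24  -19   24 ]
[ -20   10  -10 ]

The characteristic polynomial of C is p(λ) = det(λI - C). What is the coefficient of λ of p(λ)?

p(λ) = λ^3 - 8λ^2 - 55λ + 350.
The coefficient of λ is -55.

-55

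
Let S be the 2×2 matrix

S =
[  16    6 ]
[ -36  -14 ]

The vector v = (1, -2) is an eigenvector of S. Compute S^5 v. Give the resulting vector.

First find the eigenvalue: Sv = (4, -8) = 4·(1, -2), so λ = 4.
Then S^5 v = λ^5·v = 4^5·(1, -2) = 1024·(1, -2) = (1024, -2048).

(1024, -2048)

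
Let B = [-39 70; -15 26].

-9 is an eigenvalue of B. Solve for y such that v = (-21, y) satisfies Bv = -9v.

We need (B + 9I)v = 0.
B + 9I = [[-30, 70], [-15, 35]].
Row 1: (-30)·-21 + (70)·y = 0
Row 2: (-15)·-21 + (35)·y = 0
Solving gives y = -9.
Check: B·(-21, -9) = (189, 81) = -9·(-21, -9).

-9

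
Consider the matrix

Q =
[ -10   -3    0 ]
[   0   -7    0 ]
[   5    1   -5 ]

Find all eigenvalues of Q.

-10, -7, -5

Compute the characteristic polynomial p(λ) = det(λI - Q).
Expanding along the first row, p(λ) = λ^3 + 22λ^2 + 155λ + 350.
Try λ = -5: p(-5) = 0, so -5 is a root.
Factor out (λ + 5): p(λ) = (λ + 5)·(λ^2 + 17λ + 70).
The quadratic factors as (λ + 10)·(λ + 7).
Eigenvalues: -10, -7, -5.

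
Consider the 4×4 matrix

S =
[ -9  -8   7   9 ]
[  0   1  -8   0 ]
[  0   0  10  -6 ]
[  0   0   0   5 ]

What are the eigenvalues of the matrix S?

-9, 1, 5, 10

S is upper triangular, so its eigenvalues are the diagonal entries.
Diagonal: -9, 1, 10, 5.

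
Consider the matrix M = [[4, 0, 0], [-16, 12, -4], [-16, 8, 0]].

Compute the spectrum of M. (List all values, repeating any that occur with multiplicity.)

4, 4, 8

Compute the characteristic polynomial p(r) = det(rI - M).
Expanding along the first row, p(r) = r^3 - 16r^2 + 80r - 128.
Since p(4) = 0, r = 4 is a root.
Dividing by (r - 4) leaves r^2 - 12r + 32.
The quadratic factors as (r - 4)·(r - 8).
Eigenvalues: 4, 4, 8.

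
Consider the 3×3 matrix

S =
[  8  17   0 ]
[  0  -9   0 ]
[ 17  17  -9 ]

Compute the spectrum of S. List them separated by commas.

-9, -9, 8

The characteristic polynomial is p(λ) = det(λI - S).
Cofactor expansion gives p(λ) = λ^3 + 10λ^2 - 63λ - 648.
Try λ = 8: p(8) = 0, so 8 is a root.
Dividing by (λ - 8) leaves λ^2 + 18λ + 81.
The quadratic factor is (λ + 9)^2.
Eigenvalues: -9, -9, 8.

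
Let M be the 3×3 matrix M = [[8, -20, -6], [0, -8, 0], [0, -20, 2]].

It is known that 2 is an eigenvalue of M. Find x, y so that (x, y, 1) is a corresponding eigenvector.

We need (M - 2I)v = 0.
M - 2I = [[6, -20, -6], [0, -10, 0], [0, -20, 0]].
Row 1: (6)·x + (-20)·y + (-6)·1 = 0
Row 2: (0)·x + (-10)·y + (0)·1 = 0
Row 3: (0)·x + (-20)·y + (0)·1 = 0
Solving gives x = 1, y = 0.
Check: M·(1, 0, 1) = (2, 0, 2) = 2·(1, 0, 1).

1, 0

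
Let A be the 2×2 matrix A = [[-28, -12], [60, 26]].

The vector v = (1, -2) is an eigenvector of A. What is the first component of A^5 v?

First find the eigenvalue: Av = (-4, 8) = -4·(1, -2), so λ = -4.
Then A^5 v = λ^5·v = (-4)^5·(1, -2) = -1024·(1, -2) = (-1024, 2048).

-1024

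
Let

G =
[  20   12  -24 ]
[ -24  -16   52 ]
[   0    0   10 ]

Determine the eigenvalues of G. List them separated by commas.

-4, 8, 10

Set up det(rI - G) = 0.
Expanding along the first row, p(r) = r^3 - 14r^2 + 8r + 320.
Try r = -4: p(-4) = 0, so -4 is a root.
Dividing by (r + 4) leaves r^2 - 18r + 80.
The quadratic factors as (r - 8)·(r - 10).
Eigenvalues: -4, 8, 10.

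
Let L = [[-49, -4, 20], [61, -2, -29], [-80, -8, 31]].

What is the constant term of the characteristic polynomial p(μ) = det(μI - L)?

270

p(0) = det(0·I − L) = det(−L) = (−1)^3·det(L).
det(L) = -270, so p(0) = 270.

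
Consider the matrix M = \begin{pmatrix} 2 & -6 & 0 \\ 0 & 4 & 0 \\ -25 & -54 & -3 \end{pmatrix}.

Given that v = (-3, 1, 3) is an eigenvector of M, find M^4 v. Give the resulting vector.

(-768, 256, 768)

First find the eigenvalue: Mv = (-12, 4, 12) = 4·(-3, 1, 3), so λ = 4.
Then M^4 v = λ^4·v = 4^4·(-3, 1, 3) = 256·(-3, 1, 3) = (-768, 256, 768).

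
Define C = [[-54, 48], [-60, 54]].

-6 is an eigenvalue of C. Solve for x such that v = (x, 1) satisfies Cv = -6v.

We need (C + 6I)v = 0.
C + 6I = [[-48, 48], [-60, 60]].
Row 1: (-48)·x + (48)·1 = 0
Row 2: (-60)·x + (60)·1 = 0
Solving gives x = 1.
Check: C·(1, 1) = (-6, -6) = -6·(1, 1).

1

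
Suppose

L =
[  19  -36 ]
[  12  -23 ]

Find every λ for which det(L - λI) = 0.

det(L - μI) = (19 - μ)(-23 - μ) - (-36)·(12) = μ^2 + 4μ - 5.
This factors as (μ + 5)·(μ - 1) = 0.
Eigenvalues: -5, 1.

-5, 1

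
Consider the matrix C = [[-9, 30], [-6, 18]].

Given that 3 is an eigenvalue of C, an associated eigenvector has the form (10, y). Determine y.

We need (C - 3I)v = 0.
C - 3I = [[-12, 30], [-6, 15]].
Row 1: (-12)·10 + (30)·y = 0
Row 2: (-6)·10 + (15)·y = 0
Solving gives y = 4.
Check: C·(10, 4) = (30, 12) = 3·(10, 4).

4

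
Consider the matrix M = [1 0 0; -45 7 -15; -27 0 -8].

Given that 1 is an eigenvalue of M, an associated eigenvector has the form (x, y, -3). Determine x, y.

1, 0

We need (M - 1I)v = 0.
M - 1I = [[0, 0, 0], [-45, 6, -15], [-27, 0, -9]].
Row 1: (0)·x + (0)·y + (0)·-3 = 0
Row 2: (-45)·x + (6)·y + (-15)·-3 = 0
Row 3: (-27)·x + (0)·y + (-9)·-3 = 0
Solving gives x = 1, y = 0.
Check: M·(1, 0, -3) = (1, 0, -3) = 1·(1, 0, -3).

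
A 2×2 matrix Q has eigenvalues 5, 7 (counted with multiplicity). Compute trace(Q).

12

trace(Q) is the sum of the eigenvalues: (5) + (7) = 12.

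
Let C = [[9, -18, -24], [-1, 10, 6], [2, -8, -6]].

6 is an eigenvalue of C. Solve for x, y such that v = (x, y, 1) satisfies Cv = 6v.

We need (C - 6I)v = 0.
C - 6I = [[3, -18, -24], [-1, 4, 6], [2, -8, -12]].
Row 1: (3)·x + (-18)·y + (-24)·1 = 0
Row 2: (-1)·x + (4)·y + (6)·1 = 0
Row 3: (2)·x + (-8)·y + (-12)·1 = 0
Solving gives x = 2, y = -1.
Check: C·(2, -1, 1) = (12, -6, 6) = 6·(2, -1, 1).

2, -1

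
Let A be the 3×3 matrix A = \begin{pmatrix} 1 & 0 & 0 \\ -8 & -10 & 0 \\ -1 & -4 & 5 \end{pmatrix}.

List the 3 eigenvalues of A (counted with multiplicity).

A is lower triangular, so its eigenvalues are the diagonal entries.
Diagonal: 1, -10, 5.

-10, 1, 5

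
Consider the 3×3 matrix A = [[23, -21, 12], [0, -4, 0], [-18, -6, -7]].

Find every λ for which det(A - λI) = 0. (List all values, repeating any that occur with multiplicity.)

-4, 5, 11

Set up det(λI - A) = 0.
Expanding the 3×3 determinant: p(λ) = λ^3 - 12λ^2 - 9λ + 220.
Try λ = -4: p(-4) = 0, so -4 is a root.
Factor out (λ + 4): p(λ) = (λ + 4)·(λ^2 - 16λ + 55).
The quadratic factors as (λ - 5)·(λ - 11).
Eigenvalues: -4, 5, 11.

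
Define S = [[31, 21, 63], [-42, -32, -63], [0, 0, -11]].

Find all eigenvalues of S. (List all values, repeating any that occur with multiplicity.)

-11, -11, 10

The characteristic polynomial is p(λ) = det(λI - S).
Expanding the 3×3 determinant: p(λ) = λ^3 + 12λ^2 - 99λ - 1210.
Since p(-11) = 0, λ = -11 is a root.
Factor out (λ + 11): p(λ) = (λ + 11)·(λ^2 + λ - 110).
The quadratic factors as (λ + 11)·(λ - 10).
Eigenvalues: -11, -11, 10.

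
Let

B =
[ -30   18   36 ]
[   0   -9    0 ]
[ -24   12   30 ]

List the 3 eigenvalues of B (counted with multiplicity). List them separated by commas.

-9, -6, 6

The characteristic polynomial is p(λ) = det(λI - B).
Expanding the 3×3 determinant: p(λ) = λ^3 + 9λ^2 - 36λ - 324.
Try λ = -6: p(-6) = 0, so -6 is a root.
Dividing by (λ + 6) leaves λ^2 + 3λ - 54.
The quadratic factors as (λ + 9)·(λ - 6).
Eigenvalues: -9, -6, 6.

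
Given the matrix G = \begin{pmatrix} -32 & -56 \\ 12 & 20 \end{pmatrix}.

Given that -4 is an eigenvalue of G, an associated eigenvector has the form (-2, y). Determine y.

1

We need (G + 4I)v = 0.
G + 4I = [[-28, -56], [12, 24]].
Row 1: (-28)·-2 + (-56)·y = 0
Row 2: (12)·-2 + (24)·y = 0
Solving gives y = 1.
Check: G·(-2, 1) = (8, -4) = -4·(-2, 1).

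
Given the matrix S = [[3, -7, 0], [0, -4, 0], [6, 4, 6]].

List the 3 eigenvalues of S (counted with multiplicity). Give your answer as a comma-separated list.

-4, 3, 6

Compute the characteristic polynomial p(lambda) = det(lambda·I - S).
Expanding along the first row, p(lambda) = lambda^3 - 5·lambda^2 - 18·lambda + 72.
Since p(6) = 0, lambda = 6 is a root.
Factor out (lambda - 6): p(lambda) = (lambda - 6)·(lambda^2 + lambda - 12).
The quadratic factors as (lambda + 4)·(lambda - 3).
Eigenvalues: -4, 3, 6.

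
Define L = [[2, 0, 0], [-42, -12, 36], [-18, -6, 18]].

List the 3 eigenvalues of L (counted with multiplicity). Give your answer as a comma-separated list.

Set up det(sI - L) = 0.
Expanding the 3×3 determinant: p(s) = s^3 - 8s^2 + 12s.
Try s = 0: p(0) = 0, so 0 is a root.
Factor out s: p(s) = s·(s^2 - 8s + 12).
The quadratic factors as (s - 2)·(s - 6).
Eigenvalues: 0, 2, 6.

0, 2, 6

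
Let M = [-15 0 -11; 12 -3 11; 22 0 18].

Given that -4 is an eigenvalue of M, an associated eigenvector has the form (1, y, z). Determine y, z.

-1, -1

We need (M + 4I)v = 0.
M + 4I = [[-11, 0, -11], [12, 1, 11], [22, 0, 22]].
Row 1: (-11)·1 + (0)·y + (-11)·z = 0
Row 2: (12)·1 + (1)·y + (11)·z = 0
Row 3: (22)·1 + (0)·y + (22)·z = 0
Solving gives y = -1, z = -1.
Check: M·(1, -1, -1) = (-4, 4, 4) = -4·(1, -1, -1).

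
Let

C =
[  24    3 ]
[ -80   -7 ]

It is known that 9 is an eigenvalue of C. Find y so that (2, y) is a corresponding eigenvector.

We need (C - 9I)v = 0.
C - 9I = [[15, 3], [-80, -16]].
Row 1: (15)·2 + (3)·y = 0
Row 2: (-80)·2 + (-16)·y = 0
Solving gives y = -10.
Check: C·(2, -10) = (18, -90) = 9·(2, -10).

-10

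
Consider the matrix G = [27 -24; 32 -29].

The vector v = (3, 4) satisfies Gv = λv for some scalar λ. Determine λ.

Compute Gv: G·(3, 4) = (-15, -20).
Since Gv = λv, compare component 1: -15 = λ·3, so λ = -5.

-5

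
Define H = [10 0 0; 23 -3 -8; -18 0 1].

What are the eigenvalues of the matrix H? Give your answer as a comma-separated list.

The characteristic polynomial is p(t) = det(tI - H).
Cofactor expansion gives p(t) = t^3 - 8t^2 - 23t + 30.
Rational-root test: t = 1 gives p(1) = 0.
Dividing by (t - 1) leaves t^2 - 7t - 30.
The quadratic factors as (t + 3)·(t - 10).
Eigenvalues: -3, 1, 10.

-3, 1, 10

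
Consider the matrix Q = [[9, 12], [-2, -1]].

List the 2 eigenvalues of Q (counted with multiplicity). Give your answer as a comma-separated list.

det(Q - lambda·I) = (9 - lambda)(-1 - lambda) - (12)·(-2) = lambda^2 - 8·lambda + 15.
This factors as (lambda - 3)·(lambda - 5) = 0.
Eigenvalues: 3, 5.

3, 5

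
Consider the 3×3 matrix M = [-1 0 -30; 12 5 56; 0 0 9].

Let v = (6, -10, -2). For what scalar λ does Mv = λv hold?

Compute Mv: M·(6, -10, -2) = (54, -90, -18).
Since Mv = λv, compare component 1: 54 = λ·6, so λ = 9.

9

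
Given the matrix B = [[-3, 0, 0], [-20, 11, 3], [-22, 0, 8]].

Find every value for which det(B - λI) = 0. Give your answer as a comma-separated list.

-3, 8, 11

Set up det(λI - B) = 0.
Cofactor expansion gives p(λ) = λ^3 - 16λ^2 + 31λ + 264.
Try λ = -3: p(-3) = 0, so -3 is a root.
Factor out (λ + 3): p(λ) = (λ + 3)·(λ^2 - 19λ + 88).
The quadratic factors as (λ - 8)·(λ - 11).
Eigenvalues: -3, 8, 11.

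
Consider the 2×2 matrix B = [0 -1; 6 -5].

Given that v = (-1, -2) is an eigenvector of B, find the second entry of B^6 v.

First find the eigenvalue: Bv = (2, 4) = -2·(-1, -2), so λ = -2.
Then B^6 v = λ^6·v = (-2)^6·(-1, -2) = 64·(-1, -2) = (-64, -128).

-128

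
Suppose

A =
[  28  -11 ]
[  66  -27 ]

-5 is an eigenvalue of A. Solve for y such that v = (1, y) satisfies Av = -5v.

3

We need (A + 5I)v = 0.
A + 5I = [[33, -11], [66, -22]].
Row 1: (33)·1 + (-11)·y = 0
Row 2: (66)·1 + (-22)·y = 0
Solving gives y = 3.
Check: A·(1, 3) = (-5, -15) = -5·(1, 3).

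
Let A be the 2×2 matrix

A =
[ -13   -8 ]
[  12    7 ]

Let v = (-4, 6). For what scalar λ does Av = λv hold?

-1

Compute Av: A·(-4, 6) = (4, -6).
Since Av = λv, compare component 1: 4 = λ·-4, so λ = -1.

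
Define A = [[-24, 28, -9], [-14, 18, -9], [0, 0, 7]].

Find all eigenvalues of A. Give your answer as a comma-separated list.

-10, 4, 7

The characteristic polynomial is p(lambda) = det(lambda·I - A).
Cofactor expansion gives p(lambda) = lambda^3 - lambda^2 - 82·lambda + 280.
Since p(4) = 0, lambda = 4 is a root.
Factor out (lambda - 4): p(lambda) = (lambda - 4)·(lambda^2 + 3·lambda - 70).
The quadratic factors as (lambda + 10)·(lambda - 7).
Eigenvalues: -10, 4, 7.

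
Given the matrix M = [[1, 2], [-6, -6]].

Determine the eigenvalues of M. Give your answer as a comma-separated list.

-3, -2

det(M - rI) = (1 - r)(-6 - r) - (2)·(-6) = r^2 + 5r + 6.
This factors as (r + 3)·(r + 2) = 0.
Eigenvalues: -3, -2.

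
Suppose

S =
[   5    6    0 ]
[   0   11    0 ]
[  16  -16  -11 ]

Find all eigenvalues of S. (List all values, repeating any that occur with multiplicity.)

-11, 5, 11

Set up det(tI - S) = 0.
Expanding the 3×3 determinant: p(t) = t^3 - 5t^2 - 121t + 605.
Try t = 5: p(5) = 0, so 5 is a root.
Dividing by (t - 5) leaves t^2 - 121.
The quadratic factors as (t + 11)·(t - 11).
Eigenvalues: -11, 5, 11.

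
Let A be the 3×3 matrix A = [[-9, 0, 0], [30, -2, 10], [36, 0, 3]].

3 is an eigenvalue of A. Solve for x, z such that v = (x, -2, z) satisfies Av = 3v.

We need (A - 3I)v = 0.
A - 3I = [[-12, 0, 0], [30, -5, 10], [36, 0, 0]].
Row 1: (-12)·x + (0)·-2 + (0)·z = 0
Row 2: (30)·x + (-5)·-2 + (10)·z = 0
Row 3: (36)·x + (0)·-2 + (0)·z = 0
Solving gives x = 0, z = -1.
Check: A·(0, -2, -1) = (0, -6, -3) = 3·(0, -2, -1).

0, -1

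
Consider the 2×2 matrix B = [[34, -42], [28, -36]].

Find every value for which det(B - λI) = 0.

det(B - λI) = (34 - λ)(-36 - λ) - (-42)·(28) = λ^2 + 2λ - 48.
This factors as (λ + 8)·(λ - 6) = 0.
Eigenvalues: -8, 6.

-8, 6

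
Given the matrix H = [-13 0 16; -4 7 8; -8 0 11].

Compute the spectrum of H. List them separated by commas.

-5, 3, 7

Compute the characteristic polynomial p(λ) = det(λI - H).
Expanding the 3×3 determinant: p(λ) = λ^3 - 5λ^2 - 29λ + 105.
Try λ = -5: p(-5) = 0, so -5 is a root.
Factor out (λ + 5): p(λ) = (λ + 5)·(λ^2 - 10λ + 21).
The quadratic factors as (λ - 3)·(λ - 7).
Eigenvalues: -5, 3, 7.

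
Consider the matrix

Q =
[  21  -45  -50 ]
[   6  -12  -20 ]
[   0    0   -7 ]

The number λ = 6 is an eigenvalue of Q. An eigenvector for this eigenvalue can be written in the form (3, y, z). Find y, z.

1, 0

We need (Q - 6I)v = 0.
Q - 6I = [[15, -45, -50], [6, -18, -20], [0, 0, -13]].
Row 1: (15)·3 + (-45)·y + (-50)·z = 0
Row 2: (6)·3 + (-18)·y + (-20)·z = 0
Row 3: (0)·3 + (0)·y + (-13)·z = 0
Solving gives y = 1, z = 0.
Check: Q·(3, 1, 0) = (18, 6, 0) = 6·(3, 1, 0).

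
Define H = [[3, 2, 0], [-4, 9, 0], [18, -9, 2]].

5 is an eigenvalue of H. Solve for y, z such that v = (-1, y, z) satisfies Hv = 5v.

-1, -3

We need (H - 5I)v = 0.
H - 5I = [[-2, 2, 0], [-4, 4, 0], [18, -9, -3]].
Row 1: (-2)·-1 + (2)·y + (0)·z = 0
Row 2: (-4)·-1 + (4)·y + (0)·z = 0
Row 3: (18)·-1 + (-9)·y + (-3)·z = 0
Solving gives y = -1, z = -3.
Check: H·(-1, -1, -3) = (-5, -5, -15) = 5·(-1, -1, -3).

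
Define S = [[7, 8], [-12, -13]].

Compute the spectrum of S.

-5, -1

det(S - λI) = (7 - λ)(-13 - λ) - (8)·(-12) = λ^2 + 6λ + 5.
This factors as (λ + 5)·(λ + 1) = 0.
Eigenvalues: -5, -1.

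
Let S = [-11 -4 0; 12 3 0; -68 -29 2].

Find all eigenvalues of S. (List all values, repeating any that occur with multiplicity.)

-5, -3, 2

Set up det(lambda·I - S) = 0.
Expanding the 3×3 determinant: p(lambda) = lambda^3 + 6·lambda^2 - lambda - 30.
Try lambda = -3: p(-3) = 0, so -3 is a root.
Dividing by (lambda + 3) leaves lambda^2 + 3·lambda - 10.
The quadratic factors as (lambda + 5)·(lambda - 2).
Eigenvalues: -5, -3, 2.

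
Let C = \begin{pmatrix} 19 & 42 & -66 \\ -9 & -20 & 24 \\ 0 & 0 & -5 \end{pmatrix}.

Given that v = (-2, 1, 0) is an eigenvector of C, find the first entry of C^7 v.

256

First find the eigenvalue: Cv = (4, -2, 0) = -2·(-2, 1, 0), so λ = -2.
Then C^7 v = λ^7·v = (-2)^7·(-2, 1, 0) = -128·(-2, 1, 0) = (256, -128, 0).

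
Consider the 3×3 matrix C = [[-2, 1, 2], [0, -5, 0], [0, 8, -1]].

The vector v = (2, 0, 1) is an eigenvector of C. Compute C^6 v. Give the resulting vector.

First find the eigenvalue: Cv = (-2, 0, -1) = -1·(2, 0, 1), so λ = -1.
Then C^6 v = λ^6·v = (-1)^6·(2, 0, 1) = 1·(2, 0, 1) = (2, 0, 1).

(2, 0, 1)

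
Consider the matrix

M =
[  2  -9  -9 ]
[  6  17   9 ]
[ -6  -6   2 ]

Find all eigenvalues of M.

2, 8, 11

Set up det(μI - M) = 0.
Expanding the 3×3 determinant: p(μ) = μ^3 - 21μ^2 + 126μ - 176.
Since p(8) = 0, μ = 8 is a root.
Dividing by (μ - 8) leaves μ^2 - 13μ + 22.
The quadratic factors as (μ - 2)·(μ - 11).
Eigenvalues: 2, 8, 11.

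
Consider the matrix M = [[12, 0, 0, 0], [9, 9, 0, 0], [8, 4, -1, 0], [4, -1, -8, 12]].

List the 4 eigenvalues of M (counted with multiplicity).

-1, 9, 12, 12

M is lower triangular, so its eigenvalues are the diagonal entries.
Diagonal: 12, 9, -1, 12.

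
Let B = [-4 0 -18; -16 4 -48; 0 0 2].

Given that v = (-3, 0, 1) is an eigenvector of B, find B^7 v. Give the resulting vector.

First find the eigenvalue: Bv = (-6, 0, 2) = 2·(-3, 0, 1), so λ = 2.
Then B^7 v = λ^7·v = 2^7·(-3, 0, 1) = 128·(-3, 0, 1) = (-384, 0, 128).

(-384, 0, 128)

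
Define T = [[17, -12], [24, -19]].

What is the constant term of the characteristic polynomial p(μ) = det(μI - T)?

-35

p(0) = det(0·I − T) = det(−T) = (−1)^2·det(T).
det(T) = -35, so p(0) = -35.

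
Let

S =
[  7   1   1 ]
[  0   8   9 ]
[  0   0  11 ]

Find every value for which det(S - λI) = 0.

S is upper triangular, so its eigenvalues are the diagonal entries.
Diagonal: 7, 8, 11.

7, 8, 11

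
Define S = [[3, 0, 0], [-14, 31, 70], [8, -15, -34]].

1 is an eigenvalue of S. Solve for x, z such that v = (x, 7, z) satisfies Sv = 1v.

0, -3

We need (S - 1I)v = 0.
S - 1I = [[2, 0, 0], [-14, 30, 70], [8, -15, -35]].
Row 1: (2)·x + (0)·7 + (0)·z = 0
Row 2: (-14)·x + (30)·7 + (70)·z = 0
Row 3: (8)·x + (-15)·7 + (-35)·z = 0
Solving gives x = 0, z = -3.
Check: S·(0, 7, -3) = (0, 7, -3) = 1·(0, 7, -3).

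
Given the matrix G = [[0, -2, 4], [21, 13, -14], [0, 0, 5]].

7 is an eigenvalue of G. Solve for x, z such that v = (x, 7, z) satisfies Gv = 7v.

We need (G - 7I)v = 0.
G - 7I = [[-7, -2, 4], [21, 6, -14], [0, 0, -2]].
Row 1: (-7)·x + (-2)·7 + (4)·z = 0
Row 2: (21)·x + (6)·7 + (-14)·z = 0
Row 3: (0)·x + (0)·7 + (-2)·z = 0
Solving gives x = -2, z = 0.
Check: G·(-2, 7, 0) = (-14, 49, 0) = 7·(-2, 7, 0).

-2, 0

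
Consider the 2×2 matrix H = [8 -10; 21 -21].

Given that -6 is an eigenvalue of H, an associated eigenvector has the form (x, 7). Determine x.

5

We need (H + 6I)v = 0.
H + 6I = [[14, -10], [21, -15]].
Row 1: (14)·x + (-10)·7 = 0
Row 2: (21)·x + (-15)·7 = 0
Solving gives x = 5.
Check: H·(5, 7) = (-30, -42) = -6·(5, 7).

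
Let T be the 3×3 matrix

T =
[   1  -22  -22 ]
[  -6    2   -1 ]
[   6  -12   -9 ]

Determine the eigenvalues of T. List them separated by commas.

Compute the characteristic polynomial p(λ) = det(λI - T).
Cofactor expansion gives p(λ) = λ^3 + 6λ^2 - 37λ + 30.
Since p(3) = 0, λ = 3 is a root.
Dividing by (λ - 3) leaves λ^2 + 9λ - 10.
The quadratic factors as (λ + 10)·(λ - 1).
Eigenvalues: -10, 1, 3.

-10, 1, 3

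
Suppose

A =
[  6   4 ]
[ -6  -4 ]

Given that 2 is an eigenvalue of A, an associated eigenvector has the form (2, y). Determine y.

-2

We need (A - 2I)v = 0.
A - 2I = [[4, 4], [-6, -6]].
Row 1: (4)·2 + (4)·y = 0
Row 2: (-6)·2 + (-6)·y = 0
Solving gives y = -2.
Check: A·(2, -2) = (4, -4) = 2·(2, -2).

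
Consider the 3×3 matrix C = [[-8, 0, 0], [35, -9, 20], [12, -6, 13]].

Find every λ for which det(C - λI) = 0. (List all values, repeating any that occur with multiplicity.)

-8, 1, 3

Compute the characteristic polynomial p(t) = det(tI - C).
Cofactor expansion gives p(t) = t^3 + 4t^2 - 29t + 24.
Try t = 1: p(1) = 0, so 1 is a root.
Factor out (t - 1): p(t) = (t - 1)·(t^2 + 5t - 24).
The quadratic factors as (t + 8)·(t - 3).
Eigenvalues: -8, 1, 3.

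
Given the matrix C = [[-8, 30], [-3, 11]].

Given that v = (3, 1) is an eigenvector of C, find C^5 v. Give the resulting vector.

First find the eigenvalue: Cv = (6, 2) = 2·(3, 1), so λ = 2.
Then C^5 v = λ^5·v = 2^5·(3, 1) = 32·(3, 1) = (96, 32).

(96, 32)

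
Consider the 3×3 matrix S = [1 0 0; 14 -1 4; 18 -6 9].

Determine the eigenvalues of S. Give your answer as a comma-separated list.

1, 3, 5

The characteristic polynomial is p(s) = det(sI - S).
Cofactor expansion gives p(s) = s^3 - 9s^2 + 23s - 15.
Try s = 1: p(1) = 0, so 1 is a root.
Factor out (s - 1): p(s) = (s - 1)·(s^2 - 8s + 15).
The quadratic factors as (s - 3)·(s - 5).
Eigenvalues: 1, 3, 5.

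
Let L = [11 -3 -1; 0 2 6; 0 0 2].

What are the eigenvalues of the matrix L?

L is upper triangular, so its eigenvalues are the diagonal entries.
Diagonal: 11, 2, 2.

2, 2, 11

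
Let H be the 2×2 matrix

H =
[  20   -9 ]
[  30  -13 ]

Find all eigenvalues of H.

2, 5

det(H - lambda·I) = (20 - lambda)(-13 - lambda) - (-9)·(30) = lambda^2 - 7·lambda + 10.
This factors as (lambda - 2)·(lambda - 5) = 0.
Eigenvalues: 2, 5.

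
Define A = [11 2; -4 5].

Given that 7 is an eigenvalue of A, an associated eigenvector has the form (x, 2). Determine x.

We need (A - 7I)v = 0.
A - 7I = [[4, 2], [-4, -2]].
Row 1: (4)·x + (2)·2 = 0
Row 2: (-4)·x + (-2)·2 = 0
Solving gives x = -1.
Check: A·(-1, 2) = (-7, 14) = 7·(-1, 2).

-1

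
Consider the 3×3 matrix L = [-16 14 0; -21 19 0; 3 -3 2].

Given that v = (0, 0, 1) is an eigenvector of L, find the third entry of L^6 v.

First find the eigenvalue: Lv = (0, 0, 2) = 2·(0, 0, 1), so λ = 2.
Then L^6 v = λ^6·v = 2^6·(0, 0, 1) = 64·(0, 0, 1) = (0, 0, 64).

64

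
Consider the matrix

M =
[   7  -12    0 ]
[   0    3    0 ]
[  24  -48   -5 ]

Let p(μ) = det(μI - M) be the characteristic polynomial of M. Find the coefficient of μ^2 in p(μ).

The coefficient of μ^2 of det(μI - M) is −trace(M).
trace(M) = (7) + (3) + (-5) = 5, so the coefficient is -5.

-5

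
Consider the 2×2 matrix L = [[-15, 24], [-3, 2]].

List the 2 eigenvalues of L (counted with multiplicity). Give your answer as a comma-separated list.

det(L - tI) = (-15 - t)(2 - t) - (24)·(-3) = t^2 + 13t + 42.
This factors as (t + 7)·(t + 6) = 0.
Eigenvalues: -7, -6.

-7, -6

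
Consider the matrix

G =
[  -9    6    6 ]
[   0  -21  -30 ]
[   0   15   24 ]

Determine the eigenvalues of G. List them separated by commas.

The characteristic polynomial is p(r) = det(rI - G).
Expanding along the first row, p(r) = r^3 + 6r^2 - 81r - 486.
Since p(-9) = 0, r = -9 is a root.
Factor out (r + 9): p(r) = (r + 9)·(r^2 - 3r - 54).
The quadratic factors as (r + 6)·(r - 9).
Eigenvalues: -9, -6, 9.

-9, -6, 9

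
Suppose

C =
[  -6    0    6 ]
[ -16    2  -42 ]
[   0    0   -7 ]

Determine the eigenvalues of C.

-7, -6, 2

Set up det(sI - C) = 0.
Expanding along the first row, p(s) = s^3 + 11s^2 + 16s - 84.
Try s = 2: p(2) = 0, so 2 is a root.
Dividing by (s - 2) leaves s^2 + 13s + 42.
The quadratic factors as (s + 7)·(s + 6).
Eigenvalues: -7, -6, 2.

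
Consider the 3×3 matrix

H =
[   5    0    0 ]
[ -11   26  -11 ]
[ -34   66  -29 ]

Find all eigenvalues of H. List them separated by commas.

-7, 4, 5

The characteristic polynomial is p(s) = det(sI - H).
Expanding the 3×3 determinant: p(s) = s^3 - 2s^2 - 43s + 140.
Since p(4) = 0, s = 4 is a root.
Factor out (s - 4): p(s) = (s - 4)·(s^2 + 2s - 35).
The quadratic factors as (s + 7)·(s - 5).
Eigenvalues: -7, 4, 5.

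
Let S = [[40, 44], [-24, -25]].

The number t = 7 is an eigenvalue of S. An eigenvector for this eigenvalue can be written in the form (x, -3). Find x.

4

We need (S - 7I)v = 0.
S - 7I = [[33, 44], [-24, -32]].
Row 1: (33)·x + (44)·-3 = 0
Row 2: (-24)·x + (-32)·-3 = 0
Solving gives x = 4.
Check: S·(4, -3) = (28, -21) = 7·(4, -3).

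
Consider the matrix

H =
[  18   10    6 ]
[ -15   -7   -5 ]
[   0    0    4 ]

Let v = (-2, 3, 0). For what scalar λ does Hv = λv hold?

3

Compute Hv: H·(-2, 3, 0) = (-6, 9, 0).
Since Hv = λv, compare component 1: -6 = λ·-2, so λ = 3.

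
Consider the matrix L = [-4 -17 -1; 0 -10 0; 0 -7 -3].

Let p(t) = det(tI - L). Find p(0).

p(0) = det(0·I − L) = det(−L) = (−1)^3·det(L).
det(L) = -120, so p(0) = 120.

120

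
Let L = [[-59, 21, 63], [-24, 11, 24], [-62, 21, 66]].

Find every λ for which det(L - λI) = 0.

Set up det(sI - L) = 0.
Expanding along the first row, p(s) = s^3 - 18s^2 + 89s - 132.
Try s = 4: p(4) = 0, so 4 is a root.
Factor out (s - 4): p(s) = (s - 4)·(s^2 - 14s + 33).
The quadratic factors as (s - 3)·(s - 11).
Eigenvalues: 3, 4, 11.

3, 4, 11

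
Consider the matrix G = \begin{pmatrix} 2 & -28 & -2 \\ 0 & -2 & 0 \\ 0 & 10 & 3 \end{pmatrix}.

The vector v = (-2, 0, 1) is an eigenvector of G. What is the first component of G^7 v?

-4374

First find the eigenvalue: Gv = (-6, 0, 3) = 3·(-2, 0, 1), so λ = 3.
Then G^7 v = λ^7·v = 3^7·(-2, 0, 1) = 2187·(-2, 0, 1) = (-4374, 0, 2187).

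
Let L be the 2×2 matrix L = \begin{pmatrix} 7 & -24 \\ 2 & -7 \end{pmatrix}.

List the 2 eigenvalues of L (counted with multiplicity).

-1, 1

det(L - lambda·I) = (7 - lambda)(-7 - lambda) - (-24)·(2) = lambda^2 - 1.
This factors as (lambda + 1)·(lambda - 1) = 0.
Eigenvalues: -1, 1.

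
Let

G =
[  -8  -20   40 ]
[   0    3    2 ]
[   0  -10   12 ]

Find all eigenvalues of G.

The characteristic polynomial is p(r) = det(rI - G).
Cofactor expansion gives p(r) = r^3 - 7r^2 - 64r + 448.
Rational-root test: r = -8 gives p(-8) = 0.
Factor out (r + 8): p(r) = (r + 8)·(r^2 - 15r + 56).
The quadratic factors as (r - 7)·(r - 8).
Eigenvalues: -8, 7, 8.

-8, 7, 8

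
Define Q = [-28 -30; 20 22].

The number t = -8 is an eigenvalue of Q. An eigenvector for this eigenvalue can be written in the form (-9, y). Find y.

We need (Q + 8I)v = 0.
Q + 8I = [[-20, -30], [20, 30]].
Row 1: (-20)·-9 + (-30)·y = 0
Row 2: (20)·-9 + (30)·y = 0
Solving gives y = 6.
Check: Q·(-9, 6) = (72, -48) = -8·(-9, 6).

6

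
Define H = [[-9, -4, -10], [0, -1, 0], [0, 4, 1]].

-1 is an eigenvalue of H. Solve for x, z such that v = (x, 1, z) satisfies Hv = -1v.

We need (H + 1I)v = 0.
H + 1I = [[-8, -4, -10], [0, 0, 0], [0, 4, 2]].
Row 1: (-8)·x + (-4)·1 + (-10)·z = 0
Row 2: (0)·x + (0)·1 + (0)·z = 0
Row 3: (0)·x + (4)·1 + (2)·z = 0
Solving gives x = 2, z = -2.
Check: H·(2, 1, -2) = (-2, -1, 2) = -1·(2, 1, -2).

2, -2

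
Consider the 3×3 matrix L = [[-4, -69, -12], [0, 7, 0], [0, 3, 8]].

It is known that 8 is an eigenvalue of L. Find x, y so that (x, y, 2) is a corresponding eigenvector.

We need (L - 8I)v = 0.
L - 8I = [[-12, -69, -12], [0, -1, 0], [0, 3, 0]].
Row 1: (-12)·x + (-69)·y + (-12)·2 = 0
Row 2: (0)·x + (-1)·y + (0)·2 = 0
Row 3: (0)·x + (3)·y + (0)·2 = 0
Solving gives x = -2, y = 0.
Check: L·(-2, 0, 2) = (-16, 0, 16) = 8·(-2, 0, 2).

-2, 0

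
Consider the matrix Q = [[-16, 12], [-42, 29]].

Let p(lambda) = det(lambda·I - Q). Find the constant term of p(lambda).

40

p(lambda) = lambda^2 - 13·lambda + 40.
The constant term is 40.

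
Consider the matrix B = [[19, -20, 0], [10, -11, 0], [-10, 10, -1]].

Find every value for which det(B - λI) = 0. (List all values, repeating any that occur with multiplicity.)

Compute the characteristic polynomial p(λ) = det(λI - B).
Cofactor expansion gives p(λ) = λ^3 - 7λ^2 - 17λ - 9.
Rational-root test: λ = -1 gives p(-1) = 0.
Factor out (λ + 1): p(λ) = (λ + 1)·(λ^2 - 8λ - 9).
The quadratic factors as (λ + 1)·(λ - 9).
Eigenvalues: -1, -1, 9.

-1, -1, 9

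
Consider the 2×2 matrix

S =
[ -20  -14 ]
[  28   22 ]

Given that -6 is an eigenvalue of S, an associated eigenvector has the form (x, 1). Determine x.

-1

We need (S + 6I)v = 0.
S + 6I = [[-14, -14], [28, 28]].
Row 1: (-14)·x + (-14)·1 = 0
Row 2: (28)·x + (28)·1 = 0
Solving gives x = -1.
Check: S·(-1, 1) = (6, -6) = -6·(-1, 1).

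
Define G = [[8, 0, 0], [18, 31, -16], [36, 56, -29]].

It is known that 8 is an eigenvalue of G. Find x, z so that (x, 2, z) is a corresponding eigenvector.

1, 4

We need (G - 8I)v = 0.
G - 8I = [[0, 0, 0], [18, 23, -16], [36, 56, -37]].
Row 1: (0)·x + (0)·2 + (0)·z = 0
Row 2: (18)·x + (23)·2 + (-16)·z = 0
Row 3: (36)·x + (56)·2 + (-37)·z = 0
Solving gives x = 1, z = 4.
Check: G·(1, 2, 4) = (8, 16, 32) = 8·(1, 2, 4).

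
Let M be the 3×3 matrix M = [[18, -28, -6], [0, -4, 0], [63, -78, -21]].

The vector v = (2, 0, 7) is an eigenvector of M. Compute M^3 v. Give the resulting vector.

First find the eigenvalue: Mv = (-6, 0, -21) = -3·(2, 0, 7), so λ = -3.
Then M^3 v = λ^3·v = (-3)^3·(2, 0, 7) = -27·(2, 0, 7) = (-54, 0, -189).

(-54, 0, -189)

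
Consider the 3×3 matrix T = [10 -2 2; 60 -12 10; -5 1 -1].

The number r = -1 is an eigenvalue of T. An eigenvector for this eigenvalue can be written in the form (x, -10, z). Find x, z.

-2, 1

We need (T + 1I)v = 0.
T + 1I = [[11, -2, 2], [60, -11, 10], [-5, 1, 0]].
Row 1: (11)·x + (-2)·-10 + (2)·z = 0
Row 2: (60)·x + (-11)·-10 + (10)·z = 0
Row 3: (-5)·x + (1)·-10 + (0)·z = 0
Solving gives x = -2, z = 1.
Check: T·(-2, -10, 1) = (2, 10, -1) = -1·(-2, -10, 1).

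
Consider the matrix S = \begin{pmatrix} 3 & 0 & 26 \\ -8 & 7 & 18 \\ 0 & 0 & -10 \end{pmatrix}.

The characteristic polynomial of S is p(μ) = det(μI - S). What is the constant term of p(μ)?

210

p(μ) = μ^3 - 79μ + 210.
The constant term is 210.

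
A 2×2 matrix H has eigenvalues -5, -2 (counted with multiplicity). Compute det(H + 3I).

If H has eigenvalues -5, -2, then H + 3I has eigenvalues -2, 1.
det(H + 3I) = (-2) · (1) = -2.

-2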